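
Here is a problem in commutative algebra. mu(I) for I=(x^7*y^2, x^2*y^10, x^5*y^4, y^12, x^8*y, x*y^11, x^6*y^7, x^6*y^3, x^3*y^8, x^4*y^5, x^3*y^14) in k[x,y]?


Remove redundant (divisible by others).
x^6*y^7 redundant.
x^3*y^14 redundant.
Min: x^8*y, x^7*y^2, x^6*y^3, x^5*y^4, x^4*y^5, x^3*y^8, x^2*y^10, x*y^11, y^12
Count=9


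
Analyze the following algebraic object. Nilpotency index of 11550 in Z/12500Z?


11550^k mod 12500:
k=1: 11550
k=2: 2500
k=3: 0
First zero at k = 3


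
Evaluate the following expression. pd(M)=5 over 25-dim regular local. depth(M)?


pd+depth=depth(R)=25
depth=25-5=20


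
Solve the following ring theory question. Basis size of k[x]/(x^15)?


Basis: 1,x,...,x^14
dim=15


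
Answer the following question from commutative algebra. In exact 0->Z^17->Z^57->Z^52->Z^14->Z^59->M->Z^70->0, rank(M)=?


Alt sum=0:
(-1)^0*17 + (-1)^1*57 + (-1)^2*52 + (-1)^3*14 + (-1)^4*59 + (-1)^5*? + (-1)^6*70=0
rank(M)=127


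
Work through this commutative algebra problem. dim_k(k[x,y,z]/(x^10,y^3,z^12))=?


Basis: x^iy^jz^k, i<10,j<3,k<12
10*3*12=360


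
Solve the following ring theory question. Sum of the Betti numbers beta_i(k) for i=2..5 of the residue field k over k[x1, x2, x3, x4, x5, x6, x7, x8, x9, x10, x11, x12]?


Koszul resolution: beta_i(k)=C(n,i), n=12
C(12,2)=66, C(12,3)=220, C(12,4)=495, C(12,5)=792
Sum=1573


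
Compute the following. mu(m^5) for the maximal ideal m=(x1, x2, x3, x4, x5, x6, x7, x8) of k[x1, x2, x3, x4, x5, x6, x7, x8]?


Graded Nakayama: mu(m^d) = dim_k (m^d/m^(d+1)) = #degree-5 monomials in 8 vars
C(n+d-1,d)=C(12,5)=792


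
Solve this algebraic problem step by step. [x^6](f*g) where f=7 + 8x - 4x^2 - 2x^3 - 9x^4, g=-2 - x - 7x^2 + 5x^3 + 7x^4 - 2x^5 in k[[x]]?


[x^6] = sum a_i*b_j, i+j=6
  8*-2=-16
  -4*7=-28
  -2*5=-10
  -9*-7=63
Sum=9


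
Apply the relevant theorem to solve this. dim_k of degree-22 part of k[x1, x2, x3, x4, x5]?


C(d+n-1,n-1)=C(26,4)=14950


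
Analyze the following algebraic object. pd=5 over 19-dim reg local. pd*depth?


pd+depth=19
depth=19-5=14
pd*depth=5*14=70


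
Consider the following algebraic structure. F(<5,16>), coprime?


gcd(5,16)=1 => F=ab-a-b=5*16-5-16=80-21=59


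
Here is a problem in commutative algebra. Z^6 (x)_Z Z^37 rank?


rank(M(x)N) = rank(M)*rank(N)
6*37 = 222


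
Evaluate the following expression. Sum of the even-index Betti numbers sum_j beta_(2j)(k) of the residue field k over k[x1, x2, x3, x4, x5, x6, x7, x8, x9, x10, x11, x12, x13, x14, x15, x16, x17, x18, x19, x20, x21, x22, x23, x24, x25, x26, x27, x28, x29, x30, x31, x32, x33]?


Koszul resolution: beta_i(k)=C(n,i), n=33
sum_even C(33,i) = 2^(n-1) = 2^32 = 4294967296


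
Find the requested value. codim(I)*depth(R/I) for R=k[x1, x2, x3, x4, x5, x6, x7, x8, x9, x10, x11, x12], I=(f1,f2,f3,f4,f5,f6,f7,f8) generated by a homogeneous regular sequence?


codim=8, depth=dim(R/I)=12-8=4
Product=8*4=32


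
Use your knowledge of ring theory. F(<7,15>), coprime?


gcd(7,15)=1 => F=ab-a-b=7*15-7-15=105-22=83


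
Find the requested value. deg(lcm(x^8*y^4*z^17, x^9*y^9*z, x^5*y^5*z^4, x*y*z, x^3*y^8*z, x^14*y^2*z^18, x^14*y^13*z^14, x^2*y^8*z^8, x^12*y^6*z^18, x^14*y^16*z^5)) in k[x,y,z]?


lcm = componentwise max:
x: max(8,9,5,1,3,14,14,2,12,14)=14
y: max(4,9,5,1,8,2,13,8,6,16)=16
z: max(17,1,4,1,1,18,14,8,18,5)=18
Total=14+16+18=48


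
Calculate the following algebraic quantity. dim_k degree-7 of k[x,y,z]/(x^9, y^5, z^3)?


Need i<9, j<5, k<3 with i+j+k=7.
For each i, j ranges over max(0,7-i-2)..min(4,7-i):
  i=0: j in [5,4] -> 0
  i=1: j in [4,4] -> 1
  i=2: j in [3,4] -> 2
  i=3: j in [2,4] -> 3
  i=4: j in [1,3] -> 3
  i=5: j in [0,2] -> 3
  i=6: j in [0,1] -> 2
  i=7: j in [0,0] -> 1
H(7) = 0+1+2+3+3+3+2+1 = 15


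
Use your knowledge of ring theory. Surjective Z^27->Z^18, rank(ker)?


rank(ker) = 27-18 = 9


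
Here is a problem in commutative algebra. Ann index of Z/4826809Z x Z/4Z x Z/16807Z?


Exponent = lcm of the cyclic orders; pairwise coprime => product.
13^6*2^2*7^5=4826809*4*16807=324496715452


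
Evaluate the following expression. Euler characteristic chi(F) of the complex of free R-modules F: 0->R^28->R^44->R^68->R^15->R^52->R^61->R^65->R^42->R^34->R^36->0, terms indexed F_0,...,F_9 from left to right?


chi = sum (-1)^i * rank:
(-1)^0*28=28
(-1)^1*44=-44
(-1)^2*68=68
(-1)^3*15=-15
(-1)^4*52=52
(-1)^5*61=-61
(-1)^6*65=65
(-1)^7*42=-42
(-1)^8*34=34
(-1)^9*36=-36
chi=49


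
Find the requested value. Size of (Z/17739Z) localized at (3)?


3-primary part: 17739=3^5*73
Size=3^5=243


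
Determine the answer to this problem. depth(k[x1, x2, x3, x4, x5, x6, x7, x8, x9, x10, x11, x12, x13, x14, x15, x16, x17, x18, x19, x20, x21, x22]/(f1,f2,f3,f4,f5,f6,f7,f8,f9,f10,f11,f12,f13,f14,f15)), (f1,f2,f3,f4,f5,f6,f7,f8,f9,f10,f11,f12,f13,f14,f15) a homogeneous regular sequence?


depth(R)=22
depth(R/I)=22-15=7


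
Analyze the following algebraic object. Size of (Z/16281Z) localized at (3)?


3-primary part: 16281=3^5*67
Size=3^5=243


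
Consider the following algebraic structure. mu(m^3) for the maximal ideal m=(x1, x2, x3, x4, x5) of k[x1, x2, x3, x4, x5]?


Graded Nakayama: mu(m^d) = dim_k (m^d/m^(d+1)) = #degree-3 monomials in 5 vars
C(n+d-1,d)=C(7,3)=35


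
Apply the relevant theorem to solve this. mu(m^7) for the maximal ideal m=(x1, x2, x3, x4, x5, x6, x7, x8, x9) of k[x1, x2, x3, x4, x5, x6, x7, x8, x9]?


Graded Nakayama: mu(m^d) = dim_k (m^d/m^(d+1)) = #degree-7 monomials in 9 vars
C(n+d-1,d)=C(15,7)=6435


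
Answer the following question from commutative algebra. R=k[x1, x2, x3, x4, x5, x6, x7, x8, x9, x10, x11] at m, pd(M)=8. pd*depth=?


pd+depth=11
depth=11-8=3
pd*depth=8*3=24


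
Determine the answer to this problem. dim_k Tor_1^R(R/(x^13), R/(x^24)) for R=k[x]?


Tor_1(R/I,R/J)=(I cap J)/IJ=(x^24)/(x^37)
dim=37-24=min(13,24)=13


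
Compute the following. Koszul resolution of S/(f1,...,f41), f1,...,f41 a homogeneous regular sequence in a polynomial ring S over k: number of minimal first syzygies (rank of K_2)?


Regular sequence => Koszul complex is the minimal free resolution.
Syz_1 minimally generated by Koszul relations f_i*e_j - f_j*e_i (i<j): mu(Syz_1) = beta_2 = C(m,2) = m(m-1)/2
m=41
41*40/2 = 820


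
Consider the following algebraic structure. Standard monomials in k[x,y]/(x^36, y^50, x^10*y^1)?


k[x,y]/I, I = (x^36, y^50, x^10*y^1)
Rect: 36x50=1800. Corner: (36-10)x(50-1)=1274.
dim = 1800-1274 = 526


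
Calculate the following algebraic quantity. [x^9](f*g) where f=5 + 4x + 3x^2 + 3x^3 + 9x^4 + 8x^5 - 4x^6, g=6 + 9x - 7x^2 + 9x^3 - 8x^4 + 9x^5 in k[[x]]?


[x^9] = sum a_i*b_j, i+j=9
  9*9=81
  8*-8=-64
  -4*9=-36
Sum=-19


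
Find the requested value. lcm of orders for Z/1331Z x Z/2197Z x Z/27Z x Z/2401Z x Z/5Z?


Exponent = lcm of the cyclic orders; pairwise coprime => product.
11^3*13^3*3^3*7^4*5^1=1331*2197*27*2401*5=947837835945


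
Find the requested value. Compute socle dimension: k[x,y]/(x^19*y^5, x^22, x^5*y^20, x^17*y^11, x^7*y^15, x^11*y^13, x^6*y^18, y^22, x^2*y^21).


Socle = ann(m) = span of standard monomials u with x*u, y*u in I (staircase corners).
Minimal generators: x^22, x^19*y^5, x^17*y^11, x^11*y^13, x^7*y^15, x^6*y^18, x^5*y^20, x^2*y^21, y^22
Corners: xy^21, x^4y^20, x^5y^19, x^6y^17, x^10y^14, x^16y^12, x^18y^10, x^21y^4
Socle dim=8


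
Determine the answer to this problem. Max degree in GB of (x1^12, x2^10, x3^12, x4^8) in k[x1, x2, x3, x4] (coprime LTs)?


Pure powers, coprime LTs => already GB.
Degrees: 12, 10, 12, 8
Max=12


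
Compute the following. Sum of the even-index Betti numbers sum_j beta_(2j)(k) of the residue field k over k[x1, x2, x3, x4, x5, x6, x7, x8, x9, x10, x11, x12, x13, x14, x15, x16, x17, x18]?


Koszul resolution: beta_i(k)=C(n,i), n=18
sum_even C(18,i) = 2^(n-1) = 2^17 = 131072


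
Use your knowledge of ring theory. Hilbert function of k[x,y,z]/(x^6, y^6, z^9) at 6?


Need i<6, j<6, k<9 with i+j+k=6.
For each i, j ranges over max(0,6-i-8)..min(5,6-i):
  i=0: j in [0,5] -> 6
  i=1: j in [0,5] -> 6
  i=2: j in [0,4] -> 5
  i=3: j in [0,3] -> 4
  i=4: j in [0,2] -> 3
  i=5: j in [0,1] -> 2
H(6) = 6+6+5+4+3+2 = 26


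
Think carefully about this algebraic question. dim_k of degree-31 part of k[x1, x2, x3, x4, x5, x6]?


C(d+n-1,n-1)=C(36,5)=376992


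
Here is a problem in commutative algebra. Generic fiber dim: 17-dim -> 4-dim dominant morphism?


dim(fiber)=dim(X)-dim(Y)=17-4=13


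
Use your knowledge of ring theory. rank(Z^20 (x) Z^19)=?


rank(M(x)N) = rank(M)*rank(N)
20*19 = 380


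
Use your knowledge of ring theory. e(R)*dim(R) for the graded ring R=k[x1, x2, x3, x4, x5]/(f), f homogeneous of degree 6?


e(R)=deg(f)=6, dim(R)=5-1=4
e*dim=6*4=24


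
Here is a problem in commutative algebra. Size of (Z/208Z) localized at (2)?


2-primary part: 208=2^4*13
Size=2^4=16


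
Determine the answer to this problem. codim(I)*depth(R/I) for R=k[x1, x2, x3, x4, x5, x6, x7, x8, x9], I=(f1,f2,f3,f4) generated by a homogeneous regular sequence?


codim=4, depth=dim(R/I)=9-4=5
Product=4*5=20


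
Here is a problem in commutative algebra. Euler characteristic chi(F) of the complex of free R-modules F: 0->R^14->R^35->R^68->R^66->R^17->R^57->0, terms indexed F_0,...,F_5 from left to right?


chi = sum (-1)^i * rank:
(-1)^0*14=14
(-1)^1*35=-35
(-1)^2*68=68
(-1)^3*66=-66
(-1)^4*17=17
(-1)^5*57=-57
chi=-59


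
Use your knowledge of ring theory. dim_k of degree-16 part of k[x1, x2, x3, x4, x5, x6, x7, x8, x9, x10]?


C(d+n-1,n-1)=C(25,9)=2042975


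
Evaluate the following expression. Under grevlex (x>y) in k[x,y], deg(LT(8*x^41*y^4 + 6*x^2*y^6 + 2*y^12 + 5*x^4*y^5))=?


LT: 8*x^41*y^4
deg_x=41, deg_y=4
Total=41+4=45


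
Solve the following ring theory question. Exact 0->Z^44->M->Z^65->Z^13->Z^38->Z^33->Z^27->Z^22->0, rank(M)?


Alt sum=0:
(-1)^0*44 + (-1)^1*? + (-1)^2*65 + (-1)^3*13 + (-1)^4*38 + (-1)^5*33 + (-1)^6*27 + (-1)^7*22=0
rank(M)=106


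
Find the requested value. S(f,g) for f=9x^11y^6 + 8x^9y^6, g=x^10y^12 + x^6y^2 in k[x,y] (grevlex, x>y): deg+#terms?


LT(f)=9x^11y^6, LT(g)=x^10y^12
lcm(LM)=x^11y^12
S(f,g) (scaled by 9 to clear denominators) = y^6*f - 9x*g = 8x^9y^12 - 9x^7y^2
2 terms, deg 21.
21+2=23


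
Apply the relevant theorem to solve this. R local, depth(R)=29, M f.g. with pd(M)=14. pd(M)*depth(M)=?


pd+depth=29
depth=29-14=15
pd*depth=14*15=210


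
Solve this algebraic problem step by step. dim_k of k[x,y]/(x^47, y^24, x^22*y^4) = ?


k[x,y]/I, I = (x^47, y^24, x^22*y^4)
Rect: 47x24=1128. Corner: (47-22)x(24-4)=500.
dim = 1128-500 = 628


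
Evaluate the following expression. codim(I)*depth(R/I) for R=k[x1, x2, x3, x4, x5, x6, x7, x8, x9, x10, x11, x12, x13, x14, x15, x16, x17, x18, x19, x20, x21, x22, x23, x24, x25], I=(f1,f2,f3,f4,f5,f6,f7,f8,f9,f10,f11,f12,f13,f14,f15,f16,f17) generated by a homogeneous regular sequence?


codim=17, depth=dim(R/I)=25-17=8
Product=17*8=136


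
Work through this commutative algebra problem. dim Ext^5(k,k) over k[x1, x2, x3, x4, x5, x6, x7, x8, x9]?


C(n,i)=C(9,5)=126


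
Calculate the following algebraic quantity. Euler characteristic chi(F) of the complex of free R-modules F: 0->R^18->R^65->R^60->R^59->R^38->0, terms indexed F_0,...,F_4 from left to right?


chi = sum (-1)^i * rank:
(-1)^0*18=18
(-1)^1*65=-65
(-1)^2*60=60
(-1)^3*59=-59
(-1)^4*38=38
chi=-8


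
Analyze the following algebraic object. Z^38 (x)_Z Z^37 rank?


rank(M(x)N) = rank(M)*rank(N)
38*37 = 1406


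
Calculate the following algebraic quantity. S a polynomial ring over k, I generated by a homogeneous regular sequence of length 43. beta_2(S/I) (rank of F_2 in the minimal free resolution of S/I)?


Regular sequence => Koszul complex is the minimal free resolution.
Syz_1 minimally generated by Koszul relations f_i*e_j - f_j*e_i (i<j): mu(Syz_1) = beta_2 = C(m,2) = m(m-1)/2
m=43
43*42/2 = 903


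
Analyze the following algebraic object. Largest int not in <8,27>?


gcd(8,27)=1 => F=ab-a-b=8*27-8-27=216-35=181


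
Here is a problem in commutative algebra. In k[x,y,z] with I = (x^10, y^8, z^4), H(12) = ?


Need i<10, j<8, k<4 with i+j+k=12.
For each i, j ranges over max(0,12-i-3)..min(7,12-i):
  i=0: j in [9,7] -> 0
  i=1: j in [8,7] -> 0
  i=2: j in [7,7] -> 1
  i=3: j in [6,7] -> 2
  i=4: j in [5,7] -> 3
  i=5: j in [4,7] -> 4
  i=6: j in [3,6] -> 4
  i=7: j in [2,5] -> 4
  i=8: j in [1,4] -> 4
  i=9: j in [0,3] -> 4
H(12) = 0+0+1+2+3+4+4+4+4+4 = 26


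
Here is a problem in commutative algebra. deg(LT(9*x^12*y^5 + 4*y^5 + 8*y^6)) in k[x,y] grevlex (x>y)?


LT: 9*x^12*y^5
deg_x=12, deg_y=5
Total=12+5=17


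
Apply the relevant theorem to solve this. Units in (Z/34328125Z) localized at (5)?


Local ring = Z/15625Z.
phi(15625) = 5^5*(5-1) = 12500


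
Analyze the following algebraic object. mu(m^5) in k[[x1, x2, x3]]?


C(n+d-1,d)=C(7,5)=21


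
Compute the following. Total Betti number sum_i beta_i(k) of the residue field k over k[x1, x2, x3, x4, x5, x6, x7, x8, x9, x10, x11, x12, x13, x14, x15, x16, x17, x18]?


Koszul resolution: beta_i(k)=C(n,i), n=18
sum_i C(18,i) = 2^18 = 262144


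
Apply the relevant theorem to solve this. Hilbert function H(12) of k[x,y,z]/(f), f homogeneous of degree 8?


C(14,2)-C(6,2)=91-15=76


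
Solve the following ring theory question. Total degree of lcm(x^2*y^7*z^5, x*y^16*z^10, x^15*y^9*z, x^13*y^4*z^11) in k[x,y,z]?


lcm = componentwise max:
x: max(2,1,15,13)=15
y: max(7,16,9,4)=16
z: max(5,10,1,11)=11
Total=15+16+11=42


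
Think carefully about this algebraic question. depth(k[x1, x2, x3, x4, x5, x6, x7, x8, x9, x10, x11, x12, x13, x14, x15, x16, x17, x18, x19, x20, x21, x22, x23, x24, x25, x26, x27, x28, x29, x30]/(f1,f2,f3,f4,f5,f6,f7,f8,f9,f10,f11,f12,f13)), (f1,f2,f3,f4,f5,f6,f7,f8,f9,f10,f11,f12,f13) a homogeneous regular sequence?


depth(R)=30
depth(R/I)=30-13=17


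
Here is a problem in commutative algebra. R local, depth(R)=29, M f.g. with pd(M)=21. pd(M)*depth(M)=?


pd+depth=29
depth=29-21=8
pd*depth=21*8=168


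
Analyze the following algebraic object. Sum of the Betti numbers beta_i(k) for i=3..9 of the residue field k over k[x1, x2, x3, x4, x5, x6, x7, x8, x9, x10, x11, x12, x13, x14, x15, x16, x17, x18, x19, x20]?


Koszul resolution: beta_i(k)=C(n,i), n=20
C(20,3)=1140, C(20,4)=4845, C(20,5)=15504, C(20,6)=38760, C(20,7)=77520, C(20,8)=125970, C(20,9)=167960
Sum=431699


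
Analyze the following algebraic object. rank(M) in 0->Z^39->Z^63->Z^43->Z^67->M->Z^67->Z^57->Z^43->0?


Alt sum=0:
(-1)^0*39 + (-1)^1*63 + (-1)^2*43 + (-1)^3*67 + (-1)^4*? + (-1)^5*67 + (-1)^6*57 + (-1)^7*43=0
rank(M)=101


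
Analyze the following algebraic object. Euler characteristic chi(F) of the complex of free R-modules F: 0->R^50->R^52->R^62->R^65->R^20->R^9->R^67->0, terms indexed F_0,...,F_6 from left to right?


chi = sum (-1)^i * rank:
(-1)^0*50=50
(-1)^1*52=-52
(-1)^2*62=62
(-1)^3*65=-65
(-1)^4*20=20
(-1)^5*9=-9
(-1)^6*67=67
chi=73


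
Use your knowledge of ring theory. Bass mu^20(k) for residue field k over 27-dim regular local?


C(n,i)=C(27,20)=888030


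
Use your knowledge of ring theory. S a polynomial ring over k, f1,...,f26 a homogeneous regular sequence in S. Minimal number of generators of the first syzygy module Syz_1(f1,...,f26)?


Regular sequence => Koszul complex is the minimal free resolution.
Syz_1 minimally generated by Koszul relations f_i*e_j - f_j*e_i (i<j): mu(Syz_1) = beta_2 = C(m,2) = m(m-1)/2
m=26
26*25/2 = 325


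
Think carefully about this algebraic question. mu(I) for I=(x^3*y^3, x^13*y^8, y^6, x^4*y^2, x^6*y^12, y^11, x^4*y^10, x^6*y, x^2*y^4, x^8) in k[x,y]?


Remove redundant (divisible by others).
x^13*y^8 redundant.
y^11 redundant.
x^6*y^12 redundant.
x^4*y^10 redundant.
Min: x^8, x^6*y, x^4*y^2, x^3*y^3, x^2*y^4, y^6
Count=6


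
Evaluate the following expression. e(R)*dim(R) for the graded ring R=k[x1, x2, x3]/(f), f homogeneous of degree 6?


e(R)=deg(f)=6, dim(R)=3-1=2
e*dim=6*2=12


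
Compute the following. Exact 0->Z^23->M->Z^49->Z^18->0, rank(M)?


Alt sum=0:
(-1)^0*23 + (-1)^1*? + (-1)^2*49 + (-1)^3*18=0
rank(M)=54


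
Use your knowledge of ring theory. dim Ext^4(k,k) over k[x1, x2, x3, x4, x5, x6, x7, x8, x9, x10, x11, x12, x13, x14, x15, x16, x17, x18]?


C(n,i)=C(18,4)=3060


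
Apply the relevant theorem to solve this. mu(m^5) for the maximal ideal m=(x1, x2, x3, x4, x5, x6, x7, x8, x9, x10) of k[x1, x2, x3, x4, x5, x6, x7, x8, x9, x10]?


Graded Nakayama: mu(m^d) = dim_k (m^d/m^(d+1)) = #degree-5 monomials in 10 vars
C(n+d-1,d)=C(14,5)=2002


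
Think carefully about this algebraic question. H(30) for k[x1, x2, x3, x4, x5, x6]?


C(d+n-1,n-1)=C(35,5)=324632


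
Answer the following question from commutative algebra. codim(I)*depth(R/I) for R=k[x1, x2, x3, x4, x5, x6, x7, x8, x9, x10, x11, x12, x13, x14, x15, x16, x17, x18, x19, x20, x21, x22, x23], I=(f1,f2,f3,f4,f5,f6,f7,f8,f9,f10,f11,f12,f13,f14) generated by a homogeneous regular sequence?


codim=14, depth=dim(R/I)=23-14=9
Product=14*9=126


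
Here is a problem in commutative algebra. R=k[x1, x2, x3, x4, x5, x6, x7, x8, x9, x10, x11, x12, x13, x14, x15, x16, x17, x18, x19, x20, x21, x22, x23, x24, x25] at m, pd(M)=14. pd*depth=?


pd+depth=25
depth=25-14=11
pd*depth=14*11=154


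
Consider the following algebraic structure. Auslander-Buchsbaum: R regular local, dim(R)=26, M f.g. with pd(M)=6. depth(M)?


pd+depth=depth(R)=26
depth=26-6=20


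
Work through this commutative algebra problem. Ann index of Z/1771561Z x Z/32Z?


Exponent = lcm of the cyclic orders; pairwise coprime => product.
11^6*2^5=1771561*32=56689952


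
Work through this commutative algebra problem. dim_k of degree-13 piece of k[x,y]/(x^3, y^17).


k[x,y], I = (x^3, y^17), d = 13
Need i < 3 and d-i < 17.
Range: 0 <= i <= 2.
H(13) = 3


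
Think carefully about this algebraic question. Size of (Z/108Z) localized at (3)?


3-primary part: 108=3^3*4
Size=3^3=27


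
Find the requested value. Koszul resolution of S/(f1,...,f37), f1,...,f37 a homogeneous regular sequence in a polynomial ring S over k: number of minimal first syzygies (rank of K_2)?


Regular sequence => Koszul complex is the minimal free resolution.
Syz_1 minimally generated by Koszul relations f_i*e_j - f_j*e_i (i<j): mu(Syz_1) = beta_2 = C(m,2) = m(m-1)/2
m=37
37*36/2 = 666


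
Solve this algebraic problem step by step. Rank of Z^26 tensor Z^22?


rank(M(x)N) = rank(M)*rank(N)
26*22 = 572


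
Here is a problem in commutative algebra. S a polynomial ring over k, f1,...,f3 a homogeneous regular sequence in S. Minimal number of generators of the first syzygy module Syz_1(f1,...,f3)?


Regular sequence => Koszul complex is the minimal free resolution.
Syz_1 minimally generated by Koszul relations f_i*e_j - f_j*e_i (i<j): mu(Syz_1) = beta_2 = C(m,2) = m(m-1)/2
m=3
3*2/2 = 3


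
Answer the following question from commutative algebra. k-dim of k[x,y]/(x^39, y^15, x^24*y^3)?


k[x,y]/I, I = (x^39, y^15, x^24*y^3)
Rect: 39x15=585. Corner: (39-24)x(15-3)=180.
dim = 585-180 = 405


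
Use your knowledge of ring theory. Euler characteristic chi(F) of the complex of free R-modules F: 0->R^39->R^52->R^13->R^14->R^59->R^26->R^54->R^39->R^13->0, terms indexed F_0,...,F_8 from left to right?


chi = sum (-1)^i * rank:
(-1)^0*39=39
(-1)^1*52=-52
(-1)^2*13=13
(-1)^3*14=-14
(-1)^4*59=59
(-1)^5*26=-26
(-1)^6*54=54
(-1)^7*39=-39
(-1)^8*13=13
chi=47


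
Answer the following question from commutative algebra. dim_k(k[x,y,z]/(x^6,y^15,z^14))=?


Basis: x^iy^jz^k, i<6,j<15,k<14
6*15*14=1260


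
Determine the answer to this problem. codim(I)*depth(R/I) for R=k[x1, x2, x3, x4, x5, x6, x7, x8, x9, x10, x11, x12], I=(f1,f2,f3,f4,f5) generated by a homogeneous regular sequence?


codim=5, depth=dim(R/I)=12-5=7
Product=5*7=35


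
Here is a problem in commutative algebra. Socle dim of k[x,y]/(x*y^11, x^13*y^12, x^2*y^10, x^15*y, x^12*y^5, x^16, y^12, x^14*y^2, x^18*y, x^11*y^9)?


Socle = ann(m) = span of standard monomials u with x*u, y*u in I (staircase corners).
Redundant generators: x^13*y^12, x^18*y
Minimal generators: x^16, x^15*y, x^14*y^2, x^12*y^5, x^11*y^9, x^2*y^10, x*y^11, y^12
Corners: y^11, xy^10, x^10y^9, x^11y^8, x^13y^4, x^14y, x^15
Socle dim=7


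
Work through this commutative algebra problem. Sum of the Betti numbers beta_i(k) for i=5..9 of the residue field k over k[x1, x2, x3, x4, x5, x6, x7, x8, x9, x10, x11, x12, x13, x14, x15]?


Koszul resolution: beta_i(k)=C(n,i), n=15
C(15,5)=3003, C(15,6)=5005, C(15,7)=6435, C(15,8)=6435, C(15,9)=5005
Sum=25883


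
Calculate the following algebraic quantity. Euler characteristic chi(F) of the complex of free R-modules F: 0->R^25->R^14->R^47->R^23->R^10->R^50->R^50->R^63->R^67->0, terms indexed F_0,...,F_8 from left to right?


chi = sum (-1)^i * rank:
(-1)^0*25=25
(-1)^1*14=-14
(-1)^2*47=47
(-1)^3*23=-23
(-1)^4*10=10
(-1)^5*50=-50
(-1)^6*50=50
(-1)^7*63=-63
(-1)^8*67=67
chi=49


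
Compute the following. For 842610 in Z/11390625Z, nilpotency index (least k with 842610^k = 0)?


842610^k mod 11390625:
k=1: 842610
k=2: 2565225
k=3: 10627875
k=4: 3847500
k=5: 10631250
k=6: 0
First zero at k = 6


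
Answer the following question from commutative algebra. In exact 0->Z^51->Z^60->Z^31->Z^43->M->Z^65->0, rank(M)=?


Alt sum=0:
(-1)^0*51 + (-1)^1*60 + (-1)^2*31 + (-1)^3*43 + (-1)^4*? + (-1)^5*65=0
rank(M)=86


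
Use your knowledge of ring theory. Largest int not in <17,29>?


gcd(17,29)=1 => F=ab-a-b=17*29-17-29=493-46=447


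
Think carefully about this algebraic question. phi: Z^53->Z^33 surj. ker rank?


rank(ker) = 53-33 = 20


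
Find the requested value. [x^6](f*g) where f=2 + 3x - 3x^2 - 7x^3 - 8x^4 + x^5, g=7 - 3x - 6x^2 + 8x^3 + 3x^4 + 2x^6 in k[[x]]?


[x^6] = sum a_i*b_j, i+j=6
  2*2=4
  -3*3=-9
  -7*8=-56
  -8*-6=48
  1*-3=-3
Sum=-16


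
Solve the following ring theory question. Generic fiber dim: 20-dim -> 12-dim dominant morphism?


dim(fiber)=dim(X)-dim(Y)=20-12=8


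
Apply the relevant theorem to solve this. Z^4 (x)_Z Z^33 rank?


rank(M(x)N) = rank(M)*rank(N)
4*33 = 132


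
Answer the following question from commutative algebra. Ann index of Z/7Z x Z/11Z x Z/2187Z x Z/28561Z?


Exponent = lcm of the cyclic orders; pairwise coprime => product.
7^1*11^1*3^7*13^4=7*11*2187*28561=4809643839


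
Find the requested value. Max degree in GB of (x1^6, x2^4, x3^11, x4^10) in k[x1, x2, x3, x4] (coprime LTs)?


Pure powers, coprime LTs => already GB.
Degrees: 6, 4, 11, 10
Max=11


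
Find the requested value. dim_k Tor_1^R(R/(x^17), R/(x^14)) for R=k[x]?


Tor_1(R/I,R/J)=(I cap J)/IJ=(x^17)/(x^31)
dim=31-17=min(17,14)=14


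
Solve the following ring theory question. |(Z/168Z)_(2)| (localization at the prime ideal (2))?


2-primary part: 168=2^3*21
Size=2^3=8


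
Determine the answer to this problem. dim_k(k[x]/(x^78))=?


Basis: 1,x,...,x^77
dim=78


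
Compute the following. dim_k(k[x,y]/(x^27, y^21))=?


Basis: x^i*y^j, i<27, j<21
27*21=567


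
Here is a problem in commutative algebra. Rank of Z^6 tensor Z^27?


rank(M(x)N) = rank(M)*rank(N)
6*27 = 162


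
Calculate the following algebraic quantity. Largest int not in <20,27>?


gcd(20,27)=1 => F=ab-a-b=20*27-20-27=540-47=493


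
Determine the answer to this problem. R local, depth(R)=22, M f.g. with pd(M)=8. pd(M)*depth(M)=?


pd+depth=22
depth=22-8=14
pd*depth=8*14=112


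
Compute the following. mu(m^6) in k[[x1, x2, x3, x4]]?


C(n+d-1,d)=C(9,6)=84


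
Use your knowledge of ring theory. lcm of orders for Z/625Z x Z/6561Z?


Exponent = lcm of the cyclic orders; pairwise coprime => product.
5^4*3^8=625*6561=4100625


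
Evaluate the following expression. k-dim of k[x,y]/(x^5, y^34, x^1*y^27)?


k[x,y]/I, I = (x^5, y^34, x^1*y^27)
Rect: 5x34=170. Corner: (5-1)x(34-27)=28.
dim = 170-28 = 142


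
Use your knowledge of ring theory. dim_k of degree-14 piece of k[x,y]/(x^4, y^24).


k[x,y], I = (x^4, y^24), d = 14
Need i < 4 and d-i < 24.
Range: 0 <= i <= 3.
H(14) = 4


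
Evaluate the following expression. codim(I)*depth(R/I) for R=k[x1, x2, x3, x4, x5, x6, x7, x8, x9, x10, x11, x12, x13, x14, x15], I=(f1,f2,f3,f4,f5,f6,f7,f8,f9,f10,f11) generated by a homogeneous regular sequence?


codim=11, depth=dim(R/I)=15-11=4
Product=11*4=44


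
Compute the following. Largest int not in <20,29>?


gcd(20,29)=1 => F=ab-a-b=20*29-20-29=580-49=531


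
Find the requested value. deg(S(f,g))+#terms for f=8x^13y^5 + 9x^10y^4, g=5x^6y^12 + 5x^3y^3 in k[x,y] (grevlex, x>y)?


LT(f)=8x^13y^5, LT(g)=5x^6y^12
lcm(LM)=x^13y^12
S(f,g) (scaled by 40 to clear denominators) = 5y^7*f - 8x^7*g = 45x^10y^11 - 40x^10y^3
2 terms, deg 21.
21+2=23


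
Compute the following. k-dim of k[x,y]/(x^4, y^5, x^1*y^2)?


k[x,y]/I, I = (x^4, y^5, x^1*y^2)
Rect: 4x5=20. Corner: (4-1)x(5-2)=9.
dim = 20-9 = 11


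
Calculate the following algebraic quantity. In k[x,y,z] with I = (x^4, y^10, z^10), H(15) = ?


Need i<4, j<10, k<10 with i+j+k=15.
For each i, j ranges over max(0,15-i-9)..min(9,15-i):
  i=0: j in [6,9] -> 4
  i=1: j in [5,9] -> 5
  i=2: j in [4,9] -> 6
  i=3: j in [3,9] -> 7
H(15) = 4+5+6+7 = 22


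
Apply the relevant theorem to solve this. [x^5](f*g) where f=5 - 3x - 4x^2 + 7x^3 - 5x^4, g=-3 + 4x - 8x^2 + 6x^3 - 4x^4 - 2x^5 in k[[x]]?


[x^5] = sum a_i*b_j, i+j=5
  5*-2=-10
  -3*-4=12
  -4*6=-24
  7*-8=-56
  -5*4=-20
Sum=-98


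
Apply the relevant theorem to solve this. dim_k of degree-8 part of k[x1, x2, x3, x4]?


C(d+n-1,n-1)=C(11,3)=165


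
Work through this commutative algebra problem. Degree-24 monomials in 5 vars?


C(d+n-1,n-1)=C(28,4)=20475


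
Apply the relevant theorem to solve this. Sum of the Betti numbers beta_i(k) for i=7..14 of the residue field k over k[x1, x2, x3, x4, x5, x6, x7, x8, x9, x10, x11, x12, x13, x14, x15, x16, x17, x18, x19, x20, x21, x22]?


Koszul resolution: beta_i(k)=C(n,i), n=22
C(22,7)=170544, C(22,8)=319770, C(22,9)=497420, C(22,10)=646646, C(22,11)=705432, C(22,12)=646646, C(22,13)=497420, C(22,14)=319770
Sum=3803648


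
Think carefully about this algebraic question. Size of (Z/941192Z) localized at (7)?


7-primary part: 941192=7^6*8
Size=7^6=117649


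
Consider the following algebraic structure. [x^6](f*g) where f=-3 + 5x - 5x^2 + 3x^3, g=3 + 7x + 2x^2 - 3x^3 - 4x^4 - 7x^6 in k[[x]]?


[x^6] = sum a_i*b_j, i+j=6
  -3*-7=21
  -5*-4=20
  3*-3=-9
Sum=32


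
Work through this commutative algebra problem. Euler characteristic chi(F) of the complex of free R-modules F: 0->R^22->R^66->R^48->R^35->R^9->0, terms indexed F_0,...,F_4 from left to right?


chi = sum (-1)^i * rank:
(-1)^0*22=22
(-1)^1*66=-66
(-1)^2*48=48
(-1)^3*35=-35
(-1)^4*9=9
chi=-22


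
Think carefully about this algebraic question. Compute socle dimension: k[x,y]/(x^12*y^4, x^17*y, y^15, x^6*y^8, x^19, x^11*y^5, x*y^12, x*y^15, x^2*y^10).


Socle = ann(m) = span of standard monomials u with x*u, y*u in I (staircase corners).
Redundant generators: x*y^15
Minimal generators: x^19, x^17*y, x^12*y^4, x^11*y^5, x^6*y^8, x^2*y^10, x*y^12, y^15
Corners: y^14, xy^11, x^5y^9, x^10y^7, x^11y^4, x^16y^3, x^18
Socle dim=7


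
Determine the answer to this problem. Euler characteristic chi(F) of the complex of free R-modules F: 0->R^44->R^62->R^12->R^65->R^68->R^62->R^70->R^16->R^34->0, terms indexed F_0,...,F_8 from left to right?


chi = sum (-1)^i * rank:
(-1)^0*44=44
(-1)^1*62=-62
(-1)^2*12=12
(-1)^3*65=-65
(-1)^4*68=68
(-1)^5*62=-62
(-1)^6*70=70
(-1)^7*16=-16
(-1)^8*34=34
chi=23


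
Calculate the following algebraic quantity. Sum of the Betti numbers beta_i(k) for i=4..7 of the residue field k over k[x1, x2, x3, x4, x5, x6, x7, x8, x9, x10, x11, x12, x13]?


Koszul resolution: beta_i(k)=C(n,i), n=13
C(13,4)=715, C(13,5)=1287, C(13,6)=1716, C(13,7)=1716
Sum=5434


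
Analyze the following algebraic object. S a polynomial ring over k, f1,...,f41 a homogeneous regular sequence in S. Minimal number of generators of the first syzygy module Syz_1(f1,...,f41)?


Regular sequence => Koszul complex is the minimal free resolution.
Syz_1 minimally generated by Koszul relations f_i*e_j - f_j*e_i (i<j): mu(Syz_1) = beta_2 = C(m,2) = m(m-1)/2
m=41
41*40/2 = 820


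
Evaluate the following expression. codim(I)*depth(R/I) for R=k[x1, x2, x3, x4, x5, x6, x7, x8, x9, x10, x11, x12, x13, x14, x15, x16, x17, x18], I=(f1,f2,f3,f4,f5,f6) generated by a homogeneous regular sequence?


codim=6, depth=dim(R/I)=18-6=12
Product=6*12=72


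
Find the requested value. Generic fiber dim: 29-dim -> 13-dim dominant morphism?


dim(fiber)=dim(X)-dim(Y)=29-13=16


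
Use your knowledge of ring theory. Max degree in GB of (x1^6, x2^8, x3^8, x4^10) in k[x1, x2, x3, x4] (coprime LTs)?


Pure powers, coprime LTs => already GB.
Degrees: 6, 8, 8, 10
Max=10


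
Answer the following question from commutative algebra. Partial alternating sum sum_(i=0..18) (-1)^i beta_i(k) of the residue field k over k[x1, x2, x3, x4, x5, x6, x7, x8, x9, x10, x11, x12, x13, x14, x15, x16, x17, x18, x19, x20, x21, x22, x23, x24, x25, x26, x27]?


Koszul resolution: beta_i(k)=C(n,i), n=27
sum_(i=0..p) (-1)^i C(n,i) = (-1)^p C(n-1,p)
(-1)^18*C(26,18) = (-1)^18*1562275 = 1562275


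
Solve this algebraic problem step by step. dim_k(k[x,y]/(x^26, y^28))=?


Basis: x^i*y^j, i<26, j<28
26*28=728


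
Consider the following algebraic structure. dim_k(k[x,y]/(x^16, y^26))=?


Basis: x^i*y^j, i<16, j<26
16*26=416


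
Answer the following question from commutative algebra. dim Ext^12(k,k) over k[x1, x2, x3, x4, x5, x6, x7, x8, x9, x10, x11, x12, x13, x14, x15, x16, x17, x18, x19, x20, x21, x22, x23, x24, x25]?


C(n,i)=C(25,12)=5200300


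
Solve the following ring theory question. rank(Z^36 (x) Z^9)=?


rank(M(x)N) = rank(M)*rank(N)
36*9 = 324


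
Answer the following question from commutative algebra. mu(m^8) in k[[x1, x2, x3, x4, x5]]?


C(n+d-1,d)=C(12,8)=495


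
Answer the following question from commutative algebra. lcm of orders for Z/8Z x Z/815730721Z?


Exponent = lcm of the cyclic orders; pairwise coprime => product.
2^3*13^8=8*815730721=6525845768


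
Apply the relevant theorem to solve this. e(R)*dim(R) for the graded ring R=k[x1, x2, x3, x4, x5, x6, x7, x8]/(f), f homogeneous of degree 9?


e(R)=deg(f)=9, dim(R)=8-1=7
e*dim=9*7=63


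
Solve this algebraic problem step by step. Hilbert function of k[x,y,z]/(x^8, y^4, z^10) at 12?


Need i<8, j<4, k<10 with i+j+k=12.
For each i, j ranges over max(0,12-i-9)..min(3,12-i):
  i=0: j in [3,3] -> 1
  i=1: j in [2,3] -> 2
  i=2: j in [1,3] -> 3
  i=3: j in [0,3] -> 4
  i=4: j in [0,3] -> 4
  i=5: j in [0,3] -> 4
  i=6: j in [0,3] -> 4
  i=7: j in [0,3] -> 4
H(12) = 1+2+3+4+4+4+4+4 = 26


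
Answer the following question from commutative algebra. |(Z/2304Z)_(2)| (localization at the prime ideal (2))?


2-primary part: 2304=2^8*9
Size=2^8=256


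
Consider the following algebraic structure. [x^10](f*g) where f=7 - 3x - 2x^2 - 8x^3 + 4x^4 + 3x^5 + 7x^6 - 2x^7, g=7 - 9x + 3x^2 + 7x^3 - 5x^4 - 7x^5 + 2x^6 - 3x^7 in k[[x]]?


[x^10] = sum a_i*b_j, i+j=10
  -8*-3=24
  4*2=8
  3*-7=-21
  7*-5=-35
  -2*7=-14
Sum=-38


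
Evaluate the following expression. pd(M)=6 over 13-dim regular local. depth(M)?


pd+depth=depth(R)=13
depth=13-6=7


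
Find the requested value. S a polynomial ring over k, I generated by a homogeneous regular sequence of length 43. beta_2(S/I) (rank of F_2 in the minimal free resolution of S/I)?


Regular sequence => Koszul complex is the minimal free resolution.
Syz_1 minimally generated by Koszul relations f_i*e_j - f_j*e_i (i<j): mu(Syz_1) = beta_2 = C(m,2) = m(m-1)/2
m=43
43*42/2 = 903


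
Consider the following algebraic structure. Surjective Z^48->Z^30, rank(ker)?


rank(ker) = 48-30 = 18


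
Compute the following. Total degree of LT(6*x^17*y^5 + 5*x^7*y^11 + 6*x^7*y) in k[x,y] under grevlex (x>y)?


LT: 6*x^17*y^5
deg_x=17, deg_y=5
Total=17+5=22


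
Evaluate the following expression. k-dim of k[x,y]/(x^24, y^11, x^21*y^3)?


k[x,y]/I, I = (x^24, y^11, x^21*y^3)
Rect: 24x11=264. Corner: (24-21)x(11-3)=24.
dim = 264-24 = 240


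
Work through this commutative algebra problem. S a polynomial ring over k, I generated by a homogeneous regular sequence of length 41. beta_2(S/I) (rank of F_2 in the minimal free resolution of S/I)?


Regular sequence => Koszul complex is the minimal free resolution.
Syz_1 minimally generated by Koszul relations f_i*e_j - f_j*e_i (i<j): mu(Syz_1) = beta_2 = C(m,2) = m(m-1)/2
m=41
41*40/2 = 820


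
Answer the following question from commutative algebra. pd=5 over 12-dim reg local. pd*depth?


pd+depth=12
depth=12-5=7
pd*depth=5*7=35


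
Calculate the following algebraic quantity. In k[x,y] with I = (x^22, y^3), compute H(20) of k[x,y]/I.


k[x,y], I = (x^22, y^3), d = 20
Need i < 22 and d-i < 3.
Range: 18 <= i <= 20.
H(20) = 3


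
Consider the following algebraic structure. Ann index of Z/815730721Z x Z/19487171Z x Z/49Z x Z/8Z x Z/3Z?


Exponent = lcm of the cyclic orders; pairwise coprime => product.
13^8*11^7*7^2*2^3*3^1=815730721*19487171*49*8*3=18694030042894422216


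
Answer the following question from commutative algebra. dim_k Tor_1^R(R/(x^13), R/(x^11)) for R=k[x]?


Tor_1(R/I,R/J)=(I cap J)/IJ=(x^13)/(x^24)
dim=24-13=min(13,11)=11


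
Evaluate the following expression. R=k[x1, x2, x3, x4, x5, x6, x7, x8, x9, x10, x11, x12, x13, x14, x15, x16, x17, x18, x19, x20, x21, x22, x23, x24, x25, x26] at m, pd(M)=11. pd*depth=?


pd+depth=26
depth=26-11=15
pd*depth=11*15=165


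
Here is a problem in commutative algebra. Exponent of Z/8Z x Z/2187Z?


Exponent = lcm of the cyclic orders; pairwise coprime => product.
2^3*3^7=8*2187=17496


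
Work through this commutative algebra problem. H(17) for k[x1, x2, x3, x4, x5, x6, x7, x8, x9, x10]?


C(d+n-1,n-1)=C(26,9)=3124550


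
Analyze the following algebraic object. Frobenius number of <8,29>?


gcd(8,29)=1 => F=ab-a-b=8*29-8-29=232-37=195


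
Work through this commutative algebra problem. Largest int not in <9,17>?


gcd(9,17)=1 => F=ab-a-b=9*17-9-17=153-26=127


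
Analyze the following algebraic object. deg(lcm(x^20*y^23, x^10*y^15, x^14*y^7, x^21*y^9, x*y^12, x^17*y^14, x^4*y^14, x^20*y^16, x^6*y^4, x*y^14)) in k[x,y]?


lcm = componentwise max:
x: max(20,10,14,21,1,17,4,20,6,1)=21
y: max(23,15,7,9,12,14,14,16,4,14)=23
Total=21+23=44


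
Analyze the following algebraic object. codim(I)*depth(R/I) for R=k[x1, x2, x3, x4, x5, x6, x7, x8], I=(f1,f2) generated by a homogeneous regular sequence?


codim=2, depth=dim(R/I)=8-2=6
Product=2*6=12


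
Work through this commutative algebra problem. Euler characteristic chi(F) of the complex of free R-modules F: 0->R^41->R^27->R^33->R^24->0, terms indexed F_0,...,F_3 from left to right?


chi = sum (-1)^i * rank:
(-1)^0*41=41
(-1)^1*27=-27
(-1)^2*33=33
(-1)^3*24=-24
chi=23


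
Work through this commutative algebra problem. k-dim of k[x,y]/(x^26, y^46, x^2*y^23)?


k[x,y]/I, I = (x^26, y^46, x^2*y^23)
Rect: 26x46=1196. Corner: (26-2)x(46-23)=552.
dim = 1196-552 = 644


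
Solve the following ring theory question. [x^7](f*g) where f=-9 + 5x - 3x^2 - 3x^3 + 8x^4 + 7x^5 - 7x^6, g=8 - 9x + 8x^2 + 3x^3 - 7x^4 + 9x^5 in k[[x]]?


[x^7] = sum a_i*b_j, i+j=7
  -3*9=-27
  -3*-7=21
  8*3=24
  7*8=56
  -7*-9=63
Sum=137


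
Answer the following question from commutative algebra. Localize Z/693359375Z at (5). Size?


5-primary part: 693359375=5^10*71
Size=5^10=9765625


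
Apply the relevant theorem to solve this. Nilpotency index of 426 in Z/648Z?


426^k mod 648:
k=1: 426
k=2: 36
k=3: 432
k=4: 0
First zero at k = 4


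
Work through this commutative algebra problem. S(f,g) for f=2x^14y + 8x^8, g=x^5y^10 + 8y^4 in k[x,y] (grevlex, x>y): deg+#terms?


LT(f)=2x^14y, LT(g)=x^5y^10
lcm(LM)=x^14y^10
S(f,g) (scaled by 2 to clear denominators) = y^9*f - 2x^9*g = 8x^8y^9 - 16x^9y^4
2 terms, deg 17.
17+2=19


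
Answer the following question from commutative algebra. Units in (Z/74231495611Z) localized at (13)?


Local ring = Z/10604499373Z.
phi(10604499373) = 13^8*(13-1) = 9788768652


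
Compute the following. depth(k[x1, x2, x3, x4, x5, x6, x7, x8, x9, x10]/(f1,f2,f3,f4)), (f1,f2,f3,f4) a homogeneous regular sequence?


depth(R)=10
depth(R/I)=10-4=6


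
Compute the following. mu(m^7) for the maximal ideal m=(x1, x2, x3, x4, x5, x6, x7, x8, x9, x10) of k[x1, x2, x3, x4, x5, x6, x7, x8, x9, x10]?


Graded Nakayama: mu(m^d) = dim_k (m^d/m^(d+1)) = #degree-7 monomials in 10 vars
C(n+d-1,d)=C(16,7)=11440


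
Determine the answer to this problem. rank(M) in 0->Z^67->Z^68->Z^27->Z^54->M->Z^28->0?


Alt sum=0:
(-1)^0*67 + (-1)^1*68 + (-1)^2*27 + (-1)^3*54 + (-1)^4*? + (-1)^5*28=0
rank(M)=56


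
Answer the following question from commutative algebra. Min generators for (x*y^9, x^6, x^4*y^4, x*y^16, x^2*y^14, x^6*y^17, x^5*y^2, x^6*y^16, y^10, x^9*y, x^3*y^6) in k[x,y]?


Remove redundant (divisible by others).
x^6*y^16 redundant.
x^9*y redundant.
x^6*y^17 redundant.
x^2*y^14 redundant.
x*y^16 redundant.
Min: x^6, x^5*y^2, x^4*y^4, x^3*y^6, x*y^9, y^10
Count=6


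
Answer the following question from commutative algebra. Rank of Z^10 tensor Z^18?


rank(M(x)N) = rank(M)*rank(N)
10*18 = 180


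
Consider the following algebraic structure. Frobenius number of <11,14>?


gcd(11,14)=1 => F=ab-a-b=11*14-11-14=154-25=129


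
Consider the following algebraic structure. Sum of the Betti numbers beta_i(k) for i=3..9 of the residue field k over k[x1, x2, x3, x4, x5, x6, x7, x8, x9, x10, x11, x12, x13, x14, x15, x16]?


Koszul resolution: beta_i(k)=C(n,i), n=16
C(16,3)=560, C(16,4)=1820, C(16,5)=4368, C(16,6)=8008, C(16,7)=11440, C(16,8)=12870, C(16,9)=11440
Sum=50506


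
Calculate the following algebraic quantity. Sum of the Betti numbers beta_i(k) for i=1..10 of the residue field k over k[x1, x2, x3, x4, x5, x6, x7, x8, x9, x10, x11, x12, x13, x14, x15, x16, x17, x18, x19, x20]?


Koszul resolution: beta_i(k)=C(n,i), n=20
C(20,1)=20, C(20,2)=190, C(20,3)=1140, C(20,4)=4845, C(20,5)=15504, C(20,6)=38760, C(20,7)=77520, C(20,8)=125970, C(20,9)=167960, C(20,10)=184756
Sum=616665


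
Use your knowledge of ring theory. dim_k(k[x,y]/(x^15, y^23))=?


Basis: x^i*y^j, i<15, j<23
15*23=345


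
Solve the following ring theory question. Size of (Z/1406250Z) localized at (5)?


5-primary part: 1406250=5^7*18
Size=5^7=78125


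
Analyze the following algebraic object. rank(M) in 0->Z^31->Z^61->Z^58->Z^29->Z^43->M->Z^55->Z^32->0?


Alt sum=0:
(-1)^0*31 + (-1)^1*61 + (-1)^2*58 + (-1)^3*29 + (-1)^4*43 + (-1)^5*? + (-1)^6*55 + (-1)^7*32=0
rank(M)=65


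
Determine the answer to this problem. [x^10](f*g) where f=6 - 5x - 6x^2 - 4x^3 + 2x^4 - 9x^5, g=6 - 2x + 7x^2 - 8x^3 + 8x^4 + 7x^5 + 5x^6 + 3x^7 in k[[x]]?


[x^10] = sum a_i*b_j, i+j=10
  -4*3=-12
  2*5=10
  -9*7=-63
Sum=-65


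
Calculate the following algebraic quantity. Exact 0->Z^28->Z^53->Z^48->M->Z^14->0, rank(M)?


Alt sum=0:
(-1)^0*28 + (-1)^1*53 + (-1)^2*48 + (-1)^3*? + (-1)^4*14=0
rank(M)=37


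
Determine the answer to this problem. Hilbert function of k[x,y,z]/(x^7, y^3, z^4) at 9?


Need i<7, j<3, k<4 with i+j+k=9.
For each i, j ranges over max(0,9-i-3)..min(2,9-i):
  i=0: j in [6,2] -> 0
  i=1: j in [5,2] -> 0
  i=2: j in [4,2] -> 0
  i=3: j in [3,2] -> 0
  i=4: j in [2,2] -> 1
  i=5: j in [1,2] -> 2
  i=6: j in [0,2] -> 3
H(9) = 0+0+0+0+1+2+3 = 6
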